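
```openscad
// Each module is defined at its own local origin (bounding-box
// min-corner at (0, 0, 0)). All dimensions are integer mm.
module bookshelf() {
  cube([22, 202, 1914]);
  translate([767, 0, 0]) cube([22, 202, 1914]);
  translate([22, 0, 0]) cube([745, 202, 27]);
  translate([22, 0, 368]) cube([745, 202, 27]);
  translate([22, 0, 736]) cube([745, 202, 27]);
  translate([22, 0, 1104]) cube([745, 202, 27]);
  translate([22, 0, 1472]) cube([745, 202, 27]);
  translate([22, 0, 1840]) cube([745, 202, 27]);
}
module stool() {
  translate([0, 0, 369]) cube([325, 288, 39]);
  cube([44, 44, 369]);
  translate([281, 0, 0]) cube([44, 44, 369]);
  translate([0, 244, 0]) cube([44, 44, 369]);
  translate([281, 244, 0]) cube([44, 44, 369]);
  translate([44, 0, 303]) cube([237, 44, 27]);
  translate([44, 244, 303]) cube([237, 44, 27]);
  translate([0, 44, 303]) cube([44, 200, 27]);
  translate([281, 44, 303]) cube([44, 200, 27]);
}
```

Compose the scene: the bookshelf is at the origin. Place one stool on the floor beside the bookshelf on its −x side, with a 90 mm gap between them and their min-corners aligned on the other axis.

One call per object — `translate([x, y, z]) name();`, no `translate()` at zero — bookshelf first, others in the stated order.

bookshelf();
translate([-415, 0, 0]) stool();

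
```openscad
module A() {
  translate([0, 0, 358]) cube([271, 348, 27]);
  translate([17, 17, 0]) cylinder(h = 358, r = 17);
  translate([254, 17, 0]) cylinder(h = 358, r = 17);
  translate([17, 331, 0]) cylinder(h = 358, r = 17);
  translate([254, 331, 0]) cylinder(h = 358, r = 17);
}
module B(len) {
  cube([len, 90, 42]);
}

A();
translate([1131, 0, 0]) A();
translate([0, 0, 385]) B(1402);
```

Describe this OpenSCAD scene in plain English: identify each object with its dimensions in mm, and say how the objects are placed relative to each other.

A is a four-legged stool. The seat is a 271×348×27 mm slab whose top surface is at z = 385 mm; four round legs, each 34 mm in diameter, run from the floor (z = 0) to the underside of the seat, each leg's axis is inset half a diameter from the nearest pair of seat edges (so the leg's bounding box is flush with the corner).

B is a rectangular beam 1402 mm long (x), 90 mm deep (y), 42 mm thick (z).

The beam spans the tops of two stools placed 860 mm apart, resting at z = 385 mm.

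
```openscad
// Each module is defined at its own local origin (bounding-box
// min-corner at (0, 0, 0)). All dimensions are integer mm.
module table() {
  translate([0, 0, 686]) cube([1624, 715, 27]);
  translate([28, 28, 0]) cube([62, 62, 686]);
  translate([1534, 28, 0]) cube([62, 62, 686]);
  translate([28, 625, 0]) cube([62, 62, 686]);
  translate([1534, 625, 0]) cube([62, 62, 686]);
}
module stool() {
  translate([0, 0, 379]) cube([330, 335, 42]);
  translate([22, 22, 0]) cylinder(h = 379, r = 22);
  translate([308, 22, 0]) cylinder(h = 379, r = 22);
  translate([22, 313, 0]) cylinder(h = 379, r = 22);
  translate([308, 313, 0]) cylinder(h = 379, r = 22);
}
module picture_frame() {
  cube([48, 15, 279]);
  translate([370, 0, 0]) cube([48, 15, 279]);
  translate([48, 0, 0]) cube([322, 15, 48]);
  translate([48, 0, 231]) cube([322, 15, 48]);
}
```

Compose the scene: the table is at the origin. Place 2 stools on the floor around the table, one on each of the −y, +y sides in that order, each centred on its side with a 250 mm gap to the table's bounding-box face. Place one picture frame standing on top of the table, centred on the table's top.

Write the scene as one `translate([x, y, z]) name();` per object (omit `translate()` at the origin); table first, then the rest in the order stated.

table();
translate([647, -585, 0]) stool();
translate([647, 965, 0]) stool();
translate([603, 350, 713]) picture_frame();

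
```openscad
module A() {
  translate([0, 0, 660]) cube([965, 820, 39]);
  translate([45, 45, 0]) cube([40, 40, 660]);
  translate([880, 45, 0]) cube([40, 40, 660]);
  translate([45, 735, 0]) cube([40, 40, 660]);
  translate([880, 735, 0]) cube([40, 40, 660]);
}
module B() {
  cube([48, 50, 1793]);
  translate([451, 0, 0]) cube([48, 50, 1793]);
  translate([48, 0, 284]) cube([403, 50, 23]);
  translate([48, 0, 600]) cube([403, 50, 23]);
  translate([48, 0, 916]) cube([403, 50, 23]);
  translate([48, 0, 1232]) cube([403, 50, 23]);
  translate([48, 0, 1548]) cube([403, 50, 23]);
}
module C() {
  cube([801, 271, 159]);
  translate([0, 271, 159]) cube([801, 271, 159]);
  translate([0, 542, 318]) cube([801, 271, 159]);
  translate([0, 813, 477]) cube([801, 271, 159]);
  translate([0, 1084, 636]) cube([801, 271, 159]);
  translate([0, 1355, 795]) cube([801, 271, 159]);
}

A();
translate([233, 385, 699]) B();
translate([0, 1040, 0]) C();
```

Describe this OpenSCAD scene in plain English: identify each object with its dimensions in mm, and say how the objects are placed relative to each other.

A is a rectangular dining table. The top is 965×820×39 mm with its upper surface at z = 699 mm. It stands on four 40×40 mm square legs, each inset 45 mm from the nearest pair of top edges, running from the floor to the underside of the top.

B is a wooden ladder with two side rails of 48×50 mm section and 1793 mm height, set 499 mm apart overall. Between them run 5 rectangular rungs (50 mm deep, 23 mm thick), front faces flush with the rails' −y face. The bottom of the first rung is 284 mm above the floor and each subsequent rung is 316 mm higher than the one below.

C is a straight staircase of 6 solid steps. Each step is 801 mm wide (x), 271 mm deep (y, the going) and 159 mm tall (the rise). The first step rests on the floor; each subsequent step sits one going further in +y and one rise higher in +z, directly behind and above the previous step with no overlap.

The ladder is on top of the table, centred. The staircase is on the floor beside the table on its +y side.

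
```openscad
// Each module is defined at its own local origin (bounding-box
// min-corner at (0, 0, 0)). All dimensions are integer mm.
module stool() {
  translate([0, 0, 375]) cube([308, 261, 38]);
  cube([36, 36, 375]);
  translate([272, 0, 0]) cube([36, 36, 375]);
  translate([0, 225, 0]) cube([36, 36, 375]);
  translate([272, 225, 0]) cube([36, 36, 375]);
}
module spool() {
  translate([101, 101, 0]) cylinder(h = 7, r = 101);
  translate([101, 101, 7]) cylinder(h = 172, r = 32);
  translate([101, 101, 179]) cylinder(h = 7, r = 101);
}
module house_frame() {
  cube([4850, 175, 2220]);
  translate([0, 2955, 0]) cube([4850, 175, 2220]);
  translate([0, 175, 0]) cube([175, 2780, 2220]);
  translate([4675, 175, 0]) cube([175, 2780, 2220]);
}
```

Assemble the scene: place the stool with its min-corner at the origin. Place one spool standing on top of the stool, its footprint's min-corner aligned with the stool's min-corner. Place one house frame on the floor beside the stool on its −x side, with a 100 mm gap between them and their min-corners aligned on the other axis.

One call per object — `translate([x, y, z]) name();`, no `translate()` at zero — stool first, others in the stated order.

stool();
translate([0, 0, 413]) spool();
translate([-4950, 0, 0]) house_frame();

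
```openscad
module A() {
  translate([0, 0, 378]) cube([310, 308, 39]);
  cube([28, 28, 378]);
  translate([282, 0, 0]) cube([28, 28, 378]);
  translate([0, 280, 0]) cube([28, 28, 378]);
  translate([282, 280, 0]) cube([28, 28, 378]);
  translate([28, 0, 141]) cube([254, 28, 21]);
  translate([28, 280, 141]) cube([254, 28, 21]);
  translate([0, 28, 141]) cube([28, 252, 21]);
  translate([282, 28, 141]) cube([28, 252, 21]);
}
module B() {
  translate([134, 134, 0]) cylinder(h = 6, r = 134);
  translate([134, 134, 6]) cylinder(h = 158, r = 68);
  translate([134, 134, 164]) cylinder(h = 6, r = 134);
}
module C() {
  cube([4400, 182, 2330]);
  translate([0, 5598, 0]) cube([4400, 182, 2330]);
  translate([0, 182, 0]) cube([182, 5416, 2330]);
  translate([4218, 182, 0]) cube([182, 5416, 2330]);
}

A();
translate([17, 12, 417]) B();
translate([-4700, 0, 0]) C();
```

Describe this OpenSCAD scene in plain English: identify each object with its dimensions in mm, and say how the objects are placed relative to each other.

A is a four-legged stool. The seat is a 310×308×39 mm slab whose top surface is at z = 417 mm; four square legs, each 28×28 mm in cross-section, run from the floor (z = 0) to the underside of the seat, each flush with a corner of the seat. Four stretchers, 28 mm wide and 21 mm tall, connect adjacent legs with their undersides at z = 141 mm, each running between the inner faces of the legs it joins and aligned with the legs' outer faces on the other axis.

B is a spool: two coaxial disc flanges of radius 134 mm and thickness 6 mm, joined by a core cylinder of radius 68 mm and height 158 mm. The lower flange rests on z = 0 and the three cylinders share a vertical axis.

C is a box-shaped house frame (walls only): outside footprint 4400×5780 mm, wall height 2330 mm, wall thickness 182 mm. The two y-facing walls run the full x-width; the two x-facing walls fit between the inner faces of the y-facing walls.

The spool is on top of the stool. The house frame is on the floor beside the stool on its −x side.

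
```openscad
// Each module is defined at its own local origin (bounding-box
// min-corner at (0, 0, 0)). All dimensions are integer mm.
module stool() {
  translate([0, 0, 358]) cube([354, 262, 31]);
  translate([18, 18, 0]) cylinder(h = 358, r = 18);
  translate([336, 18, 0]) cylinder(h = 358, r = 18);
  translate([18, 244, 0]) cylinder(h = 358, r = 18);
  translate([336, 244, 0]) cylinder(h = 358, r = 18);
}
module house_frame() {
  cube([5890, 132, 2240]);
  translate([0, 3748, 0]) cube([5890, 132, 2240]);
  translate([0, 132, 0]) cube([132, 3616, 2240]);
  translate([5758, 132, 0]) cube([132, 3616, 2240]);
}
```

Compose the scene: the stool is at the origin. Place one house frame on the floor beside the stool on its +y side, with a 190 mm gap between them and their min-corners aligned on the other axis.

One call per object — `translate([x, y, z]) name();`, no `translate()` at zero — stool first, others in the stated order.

stool();
translate([0, 452, 0]) house_frame();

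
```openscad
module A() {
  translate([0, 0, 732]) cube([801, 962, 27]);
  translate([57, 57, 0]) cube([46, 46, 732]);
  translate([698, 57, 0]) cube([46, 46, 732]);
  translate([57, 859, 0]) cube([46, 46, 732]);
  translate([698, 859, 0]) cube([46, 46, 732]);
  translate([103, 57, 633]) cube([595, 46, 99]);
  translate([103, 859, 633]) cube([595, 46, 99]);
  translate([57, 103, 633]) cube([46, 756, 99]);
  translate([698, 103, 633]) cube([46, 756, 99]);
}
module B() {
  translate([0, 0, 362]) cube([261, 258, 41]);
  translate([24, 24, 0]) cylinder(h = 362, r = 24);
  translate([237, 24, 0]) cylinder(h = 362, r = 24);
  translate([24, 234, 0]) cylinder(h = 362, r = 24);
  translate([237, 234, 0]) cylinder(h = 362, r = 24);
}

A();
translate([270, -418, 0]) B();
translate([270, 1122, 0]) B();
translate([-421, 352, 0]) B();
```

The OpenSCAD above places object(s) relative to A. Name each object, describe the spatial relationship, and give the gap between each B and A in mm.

A is a table. B is a stool. Three stools sit around the table at the −y, +y, −x sides. The gap between each stool and the table is 160 mm.

Each stool's nearest face is 160 mm from the table's bounding box.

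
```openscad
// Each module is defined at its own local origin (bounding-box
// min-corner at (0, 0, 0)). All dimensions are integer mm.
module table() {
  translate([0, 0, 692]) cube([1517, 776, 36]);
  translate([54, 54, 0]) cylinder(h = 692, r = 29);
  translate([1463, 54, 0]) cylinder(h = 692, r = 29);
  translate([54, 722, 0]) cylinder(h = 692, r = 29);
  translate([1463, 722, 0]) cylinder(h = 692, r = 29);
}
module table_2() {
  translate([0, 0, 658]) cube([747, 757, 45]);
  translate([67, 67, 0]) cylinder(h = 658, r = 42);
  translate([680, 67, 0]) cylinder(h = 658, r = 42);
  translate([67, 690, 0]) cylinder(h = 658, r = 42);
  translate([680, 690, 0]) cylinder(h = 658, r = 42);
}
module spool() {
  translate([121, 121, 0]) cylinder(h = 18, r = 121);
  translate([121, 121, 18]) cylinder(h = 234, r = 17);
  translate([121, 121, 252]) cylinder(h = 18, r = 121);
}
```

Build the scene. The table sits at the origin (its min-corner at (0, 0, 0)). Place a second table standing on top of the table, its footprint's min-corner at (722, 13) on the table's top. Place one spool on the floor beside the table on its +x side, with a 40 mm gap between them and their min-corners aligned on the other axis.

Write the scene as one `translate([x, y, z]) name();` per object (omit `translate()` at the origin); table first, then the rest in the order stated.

table();
translate([722, 13, 728]) table_2();
translate([1557, 0, 0]) spool();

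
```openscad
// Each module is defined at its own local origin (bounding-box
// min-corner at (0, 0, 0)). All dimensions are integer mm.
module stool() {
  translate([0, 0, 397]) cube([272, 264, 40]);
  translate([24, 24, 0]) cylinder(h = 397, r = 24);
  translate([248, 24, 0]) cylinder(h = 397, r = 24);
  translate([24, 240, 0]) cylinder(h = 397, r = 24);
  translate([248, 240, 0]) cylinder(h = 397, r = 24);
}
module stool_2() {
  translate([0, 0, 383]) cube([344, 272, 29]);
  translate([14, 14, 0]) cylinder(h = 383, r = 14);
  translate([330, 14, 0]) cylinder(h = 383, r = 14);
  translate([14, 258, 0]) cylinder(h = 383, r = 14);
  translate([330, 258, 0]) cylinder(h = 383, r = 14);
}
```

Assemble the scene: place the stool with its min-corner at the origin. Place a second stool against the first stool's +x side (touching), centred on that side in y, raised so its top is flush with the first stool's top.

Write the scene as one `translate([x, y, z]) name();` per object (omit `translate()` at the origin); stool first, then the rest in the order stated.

stool();
translate([272, -4, 25]) stool_2();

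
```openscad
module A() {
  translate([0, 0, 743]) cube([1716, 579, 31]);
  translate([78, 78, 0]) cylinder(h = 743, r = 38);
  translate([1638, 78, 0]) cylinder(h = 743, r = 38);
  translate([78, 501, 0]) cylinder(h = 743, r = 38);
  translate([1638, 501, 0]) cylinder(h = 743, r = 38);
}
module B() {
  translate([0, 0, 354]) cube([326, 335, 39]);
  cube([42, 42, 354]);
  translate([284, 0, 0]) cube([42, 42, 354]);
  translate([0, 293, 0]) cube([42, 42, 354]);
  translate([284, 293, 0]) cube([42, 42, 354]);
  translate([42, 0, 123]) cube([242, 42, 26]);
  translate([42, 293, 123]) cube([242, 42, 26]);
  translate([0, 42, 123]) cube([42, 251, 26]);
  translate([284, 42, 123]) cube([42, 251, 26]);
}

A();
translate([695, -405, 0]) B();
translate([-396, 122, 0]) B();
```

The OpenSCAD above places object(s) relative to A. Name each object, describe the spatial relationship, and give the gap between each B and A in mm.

Each stool's nearest face is 70 mm from the table's bounding box.

A is a table. B is a stool. Two stools sit around the table at the −y, −x sides. The gap between each stool and the table is 70 mm.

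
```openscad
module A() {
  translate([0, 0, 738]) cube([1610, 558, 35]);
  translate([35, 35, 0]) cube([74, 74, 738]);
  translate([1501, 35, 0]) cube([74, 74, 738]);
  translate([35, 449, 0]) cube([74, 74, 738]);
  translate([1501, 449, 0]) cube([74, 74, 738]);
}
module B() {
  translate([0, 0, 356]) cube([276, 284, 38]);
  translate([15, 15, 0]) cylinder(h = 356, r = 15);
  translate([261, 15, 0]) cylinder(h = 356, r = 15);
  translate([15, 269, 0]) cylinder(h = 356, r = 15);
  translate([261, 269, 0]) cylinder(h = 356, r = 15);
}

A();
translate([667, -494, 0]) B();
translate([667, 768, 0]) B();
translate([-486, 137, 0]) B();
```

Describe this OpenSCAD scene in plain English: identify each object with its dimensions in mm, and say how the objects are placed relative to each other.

A is a table with a 1610×558 mm rectangular top, 35 mm thick, top surface at z = 773 mm, supported by four 74×74 mm square legs, each inset 35 mm from the nearest pair of top edges, running from the floor.

B is a simple wooden stool: a rectangular seat 276 mm (x) by 284 mm (y), 38 mm thick, top face at z = 394 mm, on four round legs, each 30 mm in diameter. The legs rest on z = 0, each leg's axis is inset half a diameter from the nearest pair of seat edges (so the leg's bounding box is flush with the corner).

Three stools sit around the table at the −y, +y, −x sides.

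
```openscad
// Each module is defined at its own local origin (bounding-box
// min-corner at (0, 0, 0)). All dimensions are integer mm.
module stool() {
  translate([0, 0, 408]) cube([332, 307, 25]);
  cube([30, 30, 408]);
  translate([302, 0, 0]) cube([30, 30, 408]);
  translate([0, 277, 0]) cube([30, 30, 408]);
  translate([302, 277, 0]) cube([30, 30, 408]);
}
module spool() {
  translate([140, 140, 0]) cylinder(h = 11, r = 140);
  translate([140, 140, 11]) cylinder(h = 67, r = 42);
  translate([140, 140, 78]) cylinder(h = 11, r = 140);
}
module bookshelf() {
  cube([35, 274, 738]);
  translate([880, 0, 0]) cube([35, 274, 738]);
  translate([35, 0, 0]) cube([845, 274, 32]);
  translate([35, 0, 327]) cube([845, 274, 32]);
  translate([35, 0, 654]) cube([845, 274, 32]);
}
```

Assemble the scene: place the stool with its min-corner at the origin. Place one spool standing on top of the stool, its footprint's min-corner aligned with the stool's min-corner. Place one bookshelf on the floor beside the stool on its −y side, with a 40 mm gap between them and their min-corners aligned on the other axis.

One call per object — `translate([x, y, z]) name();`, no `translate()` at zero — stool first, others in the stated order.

stool();
translate([0, 0, 433]) spool();
translate([0, -314, 0]) bookshelf();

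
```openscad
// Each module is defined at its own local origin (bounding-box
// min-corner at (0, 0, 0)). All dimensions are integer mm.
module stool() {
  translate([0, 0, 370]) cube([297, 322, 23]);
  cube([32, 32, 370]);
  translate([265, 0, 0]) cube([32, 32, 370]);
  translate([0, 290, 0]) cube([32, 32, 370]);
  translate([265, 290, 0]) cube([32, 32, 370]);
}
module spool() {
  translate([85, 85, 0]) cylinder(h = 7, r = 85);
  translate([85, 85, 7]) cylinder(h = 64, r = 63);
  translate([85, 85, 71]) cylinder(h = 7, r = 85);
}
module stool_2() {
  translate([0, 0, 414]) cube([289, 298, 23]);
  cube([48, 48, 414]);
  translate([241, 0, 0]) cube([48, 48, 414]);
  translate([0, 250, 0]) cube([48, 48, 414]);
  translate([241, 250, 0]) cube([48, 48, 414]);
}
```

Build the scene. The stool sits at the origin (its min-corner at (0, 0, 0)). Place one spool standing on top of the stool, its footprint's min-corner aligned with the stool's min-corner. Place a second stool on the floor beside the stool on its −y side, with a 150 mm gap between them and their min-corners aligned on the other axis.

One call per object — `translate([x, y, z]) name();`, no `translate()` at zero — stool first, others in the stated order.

stool();
translate([0, 0, 393]) spool();
translate([0, -448, 0]) stool_2();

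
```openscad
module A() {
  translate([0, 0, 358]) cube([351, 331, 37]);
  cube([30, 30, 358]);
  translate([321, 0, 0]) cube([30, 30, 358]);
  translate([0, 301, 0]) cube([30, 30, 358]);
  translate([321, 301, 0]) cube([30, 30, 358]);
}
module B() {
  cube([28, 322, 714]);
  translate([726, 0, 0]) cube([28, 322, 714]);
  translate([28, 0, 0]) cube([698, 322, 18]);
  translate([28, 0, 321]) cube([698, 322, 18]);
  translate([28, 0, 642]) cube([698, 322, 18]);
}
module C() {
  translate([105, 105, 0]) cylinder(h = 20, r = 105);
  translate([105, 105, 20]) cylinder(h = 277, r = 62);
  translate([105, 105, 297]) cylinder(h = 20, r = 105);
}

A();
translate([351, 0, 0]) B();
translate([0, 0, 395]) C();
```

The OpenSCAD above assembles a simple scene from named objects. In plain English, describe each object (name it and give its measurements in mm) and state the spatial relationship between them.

A is a four-legged stool. The seat is 351×331 mm, 37 mm thick, top at z = 395 mm. It stands on four square legs, each 30×30 mm in cross-section, from z = 0 to the seat underside, each flush with a corner of the seat.

B is an open bookshelf. Two side panels, each 28 mm thick, 322 mm deep and 714 mm tall, stand 754 mm apart (outside-to-outside). Between them sit 3 shelves, each 18 mm thick and 322 mm deep, spanning the full gap between the sides. The bottom shelf rests on the floor (its underside at z = 0) and the clear gap between one shelf's top and the next shelf's underside is 303 mm.

C is a spool: two coaxial disc flanges of radius 105 mm and thickness 20 mm, joined by a core cylinder of radius 62 mm and height 277 mm. The lower flange rests on z = 0 and the three cylinders share a vertical axis.

The bookshelf is against the stool's +x side, with their −y faces flush. The spool is on top of the stool.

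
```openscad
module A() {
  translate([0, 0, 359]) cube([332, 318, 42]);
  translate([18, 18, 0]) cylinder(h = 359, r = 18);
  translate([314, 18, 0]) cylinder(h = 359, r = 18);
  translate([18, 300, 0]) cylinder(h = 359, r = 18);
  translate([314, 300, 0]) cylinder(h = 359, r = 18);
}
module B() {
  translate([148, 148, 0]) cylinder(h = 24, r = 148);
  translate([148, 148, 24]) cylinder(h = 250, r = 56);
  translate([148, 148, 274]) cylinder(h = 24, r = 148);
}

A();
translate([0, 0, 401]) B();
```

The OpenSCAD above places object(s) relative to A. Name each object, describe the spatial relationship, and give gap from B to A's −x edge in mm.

A is a stool. B is a spool. The spool is on top of the stool. The gap from the spool to the stool's −x edge is 0 mm.

The spool's min-x is at 0; the stool's min-x is 0; gap = 0 mm.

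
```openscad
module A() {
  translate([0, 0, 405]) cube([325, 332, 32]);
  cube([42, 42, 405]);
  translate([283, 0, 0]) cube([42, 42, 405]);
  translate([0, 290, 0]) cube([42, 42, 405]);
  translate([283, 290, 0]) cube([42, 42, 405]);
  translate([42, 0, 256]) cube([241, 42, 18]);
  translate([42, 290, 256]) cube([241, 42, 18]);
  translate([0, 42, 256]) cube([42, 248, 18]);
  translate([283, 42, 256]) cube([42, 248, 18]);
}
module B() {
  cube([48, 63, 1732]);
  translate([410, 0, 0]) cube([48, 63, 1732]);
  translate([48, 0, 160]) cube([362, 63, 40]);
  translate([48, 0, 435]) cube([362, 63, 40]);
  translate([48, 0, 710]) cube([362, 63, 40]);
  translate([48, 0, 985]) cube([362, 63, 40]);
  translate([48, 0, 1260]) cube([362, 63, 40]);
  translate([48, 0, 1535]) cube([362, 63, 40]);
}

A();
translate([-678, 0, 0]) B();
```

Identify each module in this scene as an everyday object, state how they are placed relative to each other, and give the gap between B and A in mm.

A is a stool. B is a ladder. The ladder is on the floor beside the stool on its −x side. The gap between the ladder and the stool is 220 mm.

The ladder's nearest face is 220 mm from the stool's −x face.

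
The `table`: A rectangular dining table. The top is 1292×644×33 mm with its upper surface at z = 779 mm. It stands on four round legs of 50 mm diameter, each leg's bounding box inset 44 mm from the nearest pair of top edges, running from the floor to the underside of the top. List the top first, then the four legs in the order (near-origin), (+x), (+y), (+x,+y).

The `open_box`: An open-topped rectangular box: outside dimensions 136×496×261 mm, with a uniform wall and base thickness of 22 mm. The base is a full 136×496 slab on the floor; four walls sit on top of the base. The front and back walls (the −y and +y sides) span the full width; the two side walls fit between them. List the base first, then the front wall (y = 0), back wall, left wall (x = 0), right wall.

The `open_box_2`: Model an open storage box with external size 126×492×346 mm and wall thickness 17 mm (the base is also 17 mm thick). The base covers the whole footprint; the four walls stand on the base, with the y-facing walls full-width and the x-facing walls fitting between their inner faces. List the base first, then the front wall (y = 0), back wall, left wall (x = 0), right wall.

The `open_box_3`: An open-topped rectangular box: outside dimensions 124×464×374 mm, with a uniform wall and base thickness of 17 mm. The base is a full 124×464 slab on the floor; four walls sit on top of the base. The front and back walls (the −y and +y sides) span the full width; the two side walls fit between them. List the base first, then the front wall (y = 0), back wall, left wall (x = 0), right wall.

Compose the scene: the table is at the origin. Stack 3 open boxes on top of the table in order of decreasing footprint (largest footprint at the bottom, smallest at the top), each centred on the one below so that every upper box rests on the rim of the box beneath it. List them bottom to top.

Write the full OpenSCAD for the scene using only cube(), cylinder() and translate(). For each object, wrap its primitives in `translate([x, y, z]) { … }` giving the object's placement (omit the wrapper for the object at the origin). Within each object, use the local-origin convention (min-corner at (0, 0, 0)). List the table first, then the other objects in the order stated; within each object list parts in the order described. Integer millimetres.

translate([0, 0, 746]) cube([1292, 644, 33]);
translate([69, 69, 0]) cylinder(h = 746, r = 25);
translate([1223, 69, 0]) cylinder(h = 746, r = 25);
translate([69, 575, 0]) cylinder(h = 746, r = 25);
translate([1223, 575, 0]) cylinder(h = 746, r = 25);
translate([578, 74, 779]) {
  cube([136, 496, 22]);
  translate([0, 0, 22]) cube([136, 22, 239]);
  translate([0, 474, 22]) cube([136, 22, 239]);
  translate([0, 22, 22]) cube([22, 452, 239]);
  translate([114, 22, 22]) cube([22, 452, 239]);
}
translate([583, 76, 1040]) {
  cube([126, 492, 17]);
  translate([0, 0, 17]) cube([126, 17, 329]);
  translate([0, 475, 17]) cube([126, 17, 329]);
  translate([0, 17, 17]) cube([17, 458, 329]);
  translate([109, 17, 17]) cube([17, 458, 329]);
}
translate([584, 90, 1386]) {
  cube([124, 464, 17]);
  translate([0, 0, 17]) cube([124, 17, 357]);
  translate([0, 447, 17]) cube([124, 17, 357]);
  translate([0, 17, 17]) cube([17, 430, 357]);
  translate([107, 17, 17]) cube([17, 430, 357]);
}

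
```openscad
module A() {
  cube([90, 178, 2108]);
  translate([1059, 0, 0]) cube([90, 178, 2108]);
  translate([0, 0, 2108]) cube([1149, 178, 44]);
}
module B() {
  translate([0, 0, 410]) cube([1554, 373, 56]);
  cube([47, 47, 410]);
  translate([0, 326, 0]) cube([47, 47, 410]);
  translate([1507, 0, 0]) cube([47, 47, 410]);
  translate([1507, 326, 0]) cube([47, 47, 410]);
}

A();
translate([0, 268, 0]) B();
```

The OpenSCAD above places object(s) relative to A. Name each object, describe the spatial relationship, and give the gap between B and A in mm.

The bench's nearest face is 90 mm from the door frame's +y face.

A is a door frame. B is a bench. The bench is on the floor beside the door frame on its +y side. The gap between the bench and the door frame is 90 mm.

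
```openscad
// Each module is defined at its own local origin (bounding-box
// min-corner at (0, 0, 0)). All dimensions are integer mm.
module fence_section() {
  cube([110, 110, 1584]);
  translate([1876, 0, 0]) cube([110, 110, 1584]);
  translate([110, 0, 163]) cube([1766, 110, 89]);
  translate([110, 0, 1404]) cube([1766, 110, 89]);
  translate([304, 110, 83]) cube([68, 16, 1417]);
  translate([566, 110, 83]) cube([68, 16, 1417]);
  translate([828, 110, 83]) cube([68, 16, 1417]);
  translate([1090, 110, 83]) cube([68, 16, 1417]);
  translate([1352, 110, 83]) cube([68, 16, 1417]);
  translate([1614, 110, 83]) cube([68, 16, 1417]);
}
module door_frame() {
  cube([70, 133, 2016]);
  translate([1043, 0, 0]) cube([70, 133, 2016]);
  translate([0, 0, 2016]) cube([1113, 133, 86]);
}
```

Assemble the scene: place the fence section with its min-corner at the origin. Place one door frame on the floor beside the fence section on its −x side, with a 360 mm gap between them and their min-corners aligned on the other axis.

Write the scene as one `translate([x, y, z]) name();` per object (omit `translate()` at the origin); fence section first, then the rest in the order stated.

fence_section();
translate([-1473, 0, 0]) door_frame();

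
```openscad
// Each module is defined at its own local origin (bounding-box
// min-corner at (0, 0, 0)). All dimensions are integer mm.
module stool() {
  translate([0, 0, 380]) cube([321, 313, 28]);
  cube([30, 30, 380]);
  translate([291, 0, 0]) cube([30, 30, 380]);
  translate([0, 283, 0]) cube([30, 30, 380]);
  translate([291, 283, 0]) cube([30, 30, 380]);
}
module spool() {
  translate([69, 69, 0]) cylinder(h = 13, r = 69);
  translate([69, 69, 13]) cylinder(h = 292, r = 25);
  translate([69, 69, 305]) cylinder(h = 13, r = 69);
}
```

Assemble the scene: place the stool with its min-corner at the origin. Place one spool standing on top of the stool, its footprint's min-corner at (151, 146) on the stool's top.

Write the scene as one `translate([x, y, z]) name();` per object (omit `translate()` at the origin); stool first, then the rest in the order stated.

stool();
translate([151, 146, 408]) spool();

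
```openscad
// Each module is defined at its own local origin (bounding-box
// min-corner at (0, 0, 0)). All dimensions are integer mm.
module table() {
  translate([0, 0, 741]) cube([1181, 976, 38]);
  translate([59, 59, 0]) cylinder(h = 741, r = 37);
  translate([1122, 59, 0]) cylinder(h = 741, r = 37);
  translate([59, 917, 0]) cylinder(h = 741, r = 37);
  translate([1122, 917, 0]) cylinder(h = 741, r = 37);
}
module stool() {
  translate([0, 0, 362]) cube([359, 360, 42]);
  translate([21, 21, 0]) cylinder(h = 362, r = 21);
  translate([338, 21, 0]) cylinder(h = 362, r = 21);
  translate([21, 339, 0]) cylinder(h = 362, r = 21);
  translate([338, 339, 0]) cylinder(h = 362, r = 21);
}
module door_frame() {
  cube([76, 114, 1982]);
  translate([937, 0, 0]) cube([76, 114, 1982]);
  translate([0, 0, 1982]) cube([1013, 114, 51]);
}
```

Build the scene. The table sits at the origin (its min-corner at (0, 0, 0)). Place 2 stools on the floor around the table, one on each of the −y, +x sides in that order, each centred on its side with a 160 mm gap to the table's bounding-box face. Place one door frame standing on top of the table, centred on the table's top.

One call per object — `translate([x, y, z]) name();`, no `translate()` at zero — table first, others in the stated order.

table();
translate([411, -520, 0]) stool();
translate([1341, 308, 0]) stool();
translate([84, 431, 779]) door_frame();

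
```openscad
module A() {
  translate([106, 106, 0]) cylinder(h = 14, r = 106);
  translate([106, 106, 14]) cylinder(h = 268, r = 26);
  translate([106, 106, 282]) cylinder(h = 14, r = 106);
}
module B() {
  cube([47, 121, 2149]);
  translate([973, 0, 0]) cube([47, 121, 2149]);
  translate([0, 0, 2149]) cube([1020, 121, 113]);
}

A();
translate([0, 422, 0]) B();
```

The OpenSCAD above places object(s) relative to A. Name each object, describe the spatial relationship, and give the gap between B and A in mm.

The door frame's nearest face is 210 mm from the spool's +y face.

A is a spool. B is a door frame. The door frame is on the floor beside the spool on its +y side. The gap between the door frame and the spool is 210 mm.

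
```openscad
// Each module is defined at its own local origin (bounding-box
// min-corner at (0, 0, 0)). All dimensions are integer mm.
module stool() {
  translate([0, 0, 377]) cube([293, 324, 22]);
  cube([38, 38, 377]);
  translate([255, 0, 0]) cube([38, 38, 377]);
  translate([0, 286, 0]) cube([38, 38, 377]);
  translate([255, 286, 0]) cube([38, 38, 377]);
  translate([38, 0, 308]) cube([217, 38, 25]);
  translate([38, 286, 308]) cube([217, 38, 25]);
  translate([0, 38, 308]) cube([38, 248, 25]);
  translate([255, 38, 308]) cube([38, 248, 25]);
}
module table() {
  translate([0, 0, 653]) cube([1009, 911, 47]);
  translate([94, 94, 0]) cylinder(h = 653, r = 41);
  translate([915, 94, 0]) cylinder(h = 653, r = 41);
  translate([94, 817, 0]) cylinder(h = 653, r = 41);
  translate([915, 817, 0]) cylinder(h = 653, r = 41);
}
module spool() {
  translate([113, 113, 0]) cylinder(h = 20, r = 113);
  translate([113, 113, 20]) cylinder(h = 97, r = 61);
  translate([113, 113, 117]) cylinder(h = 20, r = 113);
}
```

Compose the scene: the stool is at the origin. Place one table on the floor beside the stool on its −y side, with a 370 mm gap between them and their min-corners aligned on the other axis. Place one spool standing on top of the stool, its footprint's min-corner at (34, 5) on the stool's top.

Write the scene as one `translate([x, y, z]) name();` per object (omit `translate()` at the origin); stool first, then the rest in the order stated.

stool();
translate([0, -1281, 0]) table();
translate([34, 5, 399]) spool();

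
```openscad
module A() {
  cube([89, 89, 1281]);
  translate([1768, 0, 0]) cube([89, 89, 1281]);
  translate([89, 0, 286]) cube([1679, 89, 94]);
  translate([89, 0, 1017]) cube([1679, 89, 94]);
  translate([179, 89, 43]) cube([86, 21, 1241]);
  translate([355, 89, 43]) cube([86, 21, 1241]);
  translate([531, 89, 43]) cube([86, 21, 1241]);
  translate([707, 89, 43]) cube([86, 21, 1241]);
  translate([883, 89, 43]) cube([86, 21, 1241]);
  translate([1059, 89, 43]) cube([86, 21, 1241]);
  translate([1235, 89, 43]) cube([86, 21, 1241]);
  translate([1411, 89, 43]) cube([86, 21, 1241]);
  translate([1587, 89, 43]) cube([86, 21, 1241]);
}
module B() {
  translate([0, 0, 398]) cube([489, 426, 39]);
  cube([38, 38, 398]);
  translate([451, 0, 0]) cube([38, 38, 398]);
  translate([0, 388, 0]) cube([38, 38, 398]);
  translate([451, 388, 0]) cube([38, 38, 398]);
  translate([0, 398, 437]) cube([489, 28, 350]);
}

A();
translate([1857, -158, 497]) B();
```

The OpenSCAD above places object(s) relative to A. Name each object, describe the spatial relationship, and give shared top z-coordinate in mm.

Both tops at z = 1284 mm.

A is a fence section. B is a chair. The chair is beside the fence section with their tops flush at z = 1284. The shared top z-coordinate is 1284 mm.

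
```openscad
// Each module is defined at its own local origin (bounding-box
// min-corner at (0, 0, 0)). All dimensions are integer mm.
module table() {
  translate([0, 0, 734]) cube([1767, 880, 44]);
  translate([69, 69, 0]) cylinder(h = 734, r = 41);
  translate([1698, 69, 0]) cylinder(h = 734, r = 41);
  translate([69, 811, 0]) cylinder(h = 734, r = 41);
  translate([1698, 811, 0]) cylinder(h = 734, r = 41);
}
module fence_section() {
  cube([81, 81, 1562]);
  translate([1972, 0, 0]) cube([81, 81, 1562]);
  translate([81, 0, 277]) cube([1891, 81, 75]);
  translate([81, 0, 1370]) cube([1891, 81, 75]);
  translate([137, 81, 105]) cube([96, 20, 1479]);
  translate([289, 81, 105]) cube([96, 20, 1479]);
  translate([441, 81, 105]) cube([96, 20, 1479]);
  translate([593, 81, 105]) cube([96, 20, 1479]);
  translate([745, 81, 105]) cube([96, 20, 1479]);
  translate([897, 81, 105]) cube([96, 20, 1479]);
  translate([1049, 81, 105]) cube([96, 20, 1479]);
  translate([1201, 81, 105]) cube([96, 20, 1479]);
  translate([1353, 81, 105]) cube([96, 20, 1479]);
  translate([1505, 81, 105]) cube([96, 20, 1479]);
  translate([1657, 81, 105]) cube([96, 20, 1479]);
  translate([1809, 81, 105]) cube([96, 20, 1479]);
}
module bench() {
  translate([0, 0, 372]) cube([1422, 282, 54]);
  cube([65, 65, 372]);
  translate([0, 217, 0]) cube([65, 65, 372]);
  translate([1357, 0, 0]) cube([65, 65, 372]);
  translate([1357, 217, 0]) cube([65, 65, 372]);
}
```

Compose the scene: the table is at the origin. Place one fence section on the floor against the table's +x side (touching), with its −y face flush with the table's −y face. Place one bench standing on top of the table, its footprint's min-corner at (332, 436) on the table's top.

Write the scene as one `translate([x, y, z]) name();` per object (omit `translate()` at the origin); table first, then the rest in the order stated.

table();
translate([1767, 0, 0]) fence_section();
translate([332, 436, 778]) bench();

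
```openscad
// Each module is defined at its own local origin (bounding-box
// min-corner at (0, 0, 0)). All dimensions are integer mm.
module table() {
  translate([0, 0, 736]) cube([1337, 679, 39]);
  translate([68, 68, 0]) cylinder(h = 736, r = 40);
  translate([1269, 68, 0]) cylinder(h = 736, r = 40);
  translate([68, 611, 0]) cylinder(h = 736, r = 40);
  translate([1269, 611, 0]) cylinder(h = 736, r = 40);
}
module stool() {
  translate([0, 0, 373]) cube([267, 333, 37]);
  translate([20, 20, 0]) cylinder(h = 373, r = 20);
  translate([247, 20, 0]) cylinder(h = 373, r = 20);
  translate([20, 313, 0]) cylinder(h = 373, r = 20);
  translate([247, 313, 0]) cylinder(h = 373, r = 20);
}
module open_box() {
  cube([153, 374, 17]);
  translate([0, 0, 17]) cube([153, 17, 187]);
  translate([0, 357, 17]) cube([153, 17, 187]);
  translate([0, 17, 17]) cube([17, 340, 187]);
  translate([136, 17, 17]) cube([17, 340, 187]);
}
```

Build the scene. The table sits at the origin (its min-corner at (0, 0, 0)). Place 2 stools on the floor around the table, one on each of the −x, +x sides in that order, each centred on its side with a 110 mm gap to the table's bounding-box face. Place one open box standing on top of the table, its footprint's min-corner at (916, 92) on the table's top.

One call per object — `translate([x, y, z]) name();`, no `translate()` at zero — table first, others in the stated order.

table();
translate([-377, 173, 0]) stool();
translate([1447, 173, 0]) stool();
translate([916, 92, 775]) open_box();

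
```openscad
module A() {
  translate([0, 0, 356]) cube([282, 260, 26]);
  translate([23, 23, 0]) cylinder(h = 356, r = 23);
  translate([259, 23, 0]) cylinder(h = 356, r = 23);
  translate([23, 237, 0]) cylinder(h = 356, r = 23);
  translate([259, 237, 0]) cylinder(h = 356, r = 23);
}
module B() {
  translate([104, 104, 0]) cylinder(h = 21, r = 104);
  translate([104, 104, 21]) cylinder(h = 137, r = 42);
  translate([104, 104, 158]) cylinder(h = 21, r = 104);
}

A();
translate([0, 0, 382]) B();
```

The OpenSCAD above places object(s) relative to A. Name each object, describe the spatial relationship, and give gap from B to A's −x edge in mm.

The spool's min-x is at 0; the stool's min-x is 0; gap = 0 mm.

A is a stool. B is a spool. The spool is on top of the stool. The gap from the spool to the stool's −x edge is 0 mm.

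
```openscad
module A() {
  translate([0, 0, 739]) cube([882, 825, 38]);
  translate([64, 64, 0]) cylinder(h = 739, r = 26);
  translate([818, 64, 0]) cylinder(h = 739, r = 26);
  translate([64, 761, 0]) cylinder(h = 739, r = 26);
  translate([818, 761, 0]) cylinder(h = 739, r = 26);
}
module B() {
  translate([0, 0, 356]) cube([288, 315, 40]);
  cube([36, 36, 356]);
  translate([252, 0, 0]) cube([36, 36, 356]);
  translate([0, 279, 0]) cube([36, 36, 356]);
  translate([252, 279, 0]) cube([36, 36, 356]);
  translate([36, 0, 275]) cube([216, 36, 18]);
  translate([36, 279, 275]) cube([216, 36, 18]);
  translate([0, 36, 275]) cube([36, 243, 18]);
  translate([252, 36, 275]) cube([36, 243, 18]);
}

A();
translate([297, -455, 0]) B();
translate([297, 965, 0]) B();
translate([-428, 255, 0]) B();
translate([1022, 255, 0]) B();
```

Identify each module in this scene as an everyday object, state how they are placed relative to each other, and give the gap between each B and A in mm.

Each stool's nearest face is 140 mm from the table's bounding box.

A is a table. B is a stool. Four stools sit around the table at the −y, +y, −x, +x sides. The gap between each stool and the table is 140 mm.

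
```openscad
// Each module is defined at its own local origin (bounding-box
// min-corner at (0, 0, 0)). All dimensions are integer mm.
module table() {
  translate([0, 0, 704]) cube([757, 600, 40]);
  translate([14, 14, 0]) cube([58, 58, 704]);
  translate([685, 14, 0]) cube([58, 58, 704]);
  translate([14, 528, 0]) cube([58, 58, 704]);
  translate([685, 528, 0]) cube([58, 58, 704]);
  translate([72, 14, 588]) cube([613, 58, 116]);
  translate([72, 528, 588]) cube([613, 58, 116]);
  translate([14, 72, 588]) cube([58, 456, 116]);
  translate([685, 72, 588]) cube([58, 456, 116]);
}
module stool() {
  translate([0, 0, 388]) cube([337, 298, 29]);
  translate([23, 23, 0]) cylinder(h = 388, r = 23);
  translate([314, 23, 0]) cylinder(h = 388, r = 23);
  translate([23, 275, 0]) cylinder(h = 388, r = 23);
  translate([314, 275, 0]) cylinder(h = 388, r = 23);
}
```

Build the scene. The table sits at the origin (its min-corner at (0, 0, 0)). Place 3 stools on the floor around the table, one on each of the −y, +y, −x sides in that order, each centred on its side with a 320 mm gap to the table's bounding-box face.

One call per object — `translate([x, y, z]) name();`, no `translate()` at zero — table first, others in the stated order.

table();
translate([210, -618, 0]) stool();
translate([210, 920, 0]) stool();
translate([-657, 151, 0]) stool();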